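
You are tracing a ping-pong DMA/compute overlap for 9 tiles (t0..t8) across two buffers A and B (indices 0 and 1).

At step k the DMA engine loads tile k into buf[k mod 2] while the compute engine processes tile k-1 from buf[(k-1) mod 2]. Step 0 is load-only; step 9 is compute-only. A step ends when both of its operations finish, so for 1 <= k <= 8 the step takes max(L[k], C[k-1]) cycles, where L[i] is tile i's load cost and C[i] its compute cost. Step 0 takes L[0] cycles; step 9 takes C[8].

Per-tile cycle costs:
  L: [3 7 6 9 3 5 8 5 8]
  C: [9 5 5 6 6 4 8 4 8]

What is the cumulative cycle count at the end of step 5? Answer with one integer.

step 0: L[0]=3 → dur=3, Σ=3 | A=load:t0 B=idle [load-only]
step 1: L[1]=7 C[0]=9 → dur=9, Σ=12 | A=compute:t0 B=load:t1 [compute-bound]
step 2: L[2]=6 C[1]=5 → dur=6, Σ=18 | A=load:t2 B=compute:t1 [load-bound]
step 3: L[3]=9 C[2]=5 → dur=9, Σ=27 | A=compute:t2 B=load:t3 [load-bound]
step 4: L[4]=3 C[3]=6 → dur=6, Σ=33 | A=load:t4 B=compute:t3 [compute-bound]
step 5: L[5]=5 C[4]=6 → dur=6, Σ=39 | A=compute:t4 B=load:t5 [compute-bound]
step 6: L[6]=8 C[5]=4 → dur=8, Σ=47 | A=load:t6 B=compute:t5 [load-bound]
step 7: L[7]=5 C[6]=8 → dur=8, Σ=55 | A=compute:t6 B=load:t7 [compute-bound]
step 8: L[8]=8 C[7]=4 → dur=8, Σ=63 | A=load:t8 B=compute:t7 [load-bound]
step 9: C[8]=8 → dur=8, Σ=71 | A=compute:t8 B=idle [compute-only]

end_cycle[5] = 39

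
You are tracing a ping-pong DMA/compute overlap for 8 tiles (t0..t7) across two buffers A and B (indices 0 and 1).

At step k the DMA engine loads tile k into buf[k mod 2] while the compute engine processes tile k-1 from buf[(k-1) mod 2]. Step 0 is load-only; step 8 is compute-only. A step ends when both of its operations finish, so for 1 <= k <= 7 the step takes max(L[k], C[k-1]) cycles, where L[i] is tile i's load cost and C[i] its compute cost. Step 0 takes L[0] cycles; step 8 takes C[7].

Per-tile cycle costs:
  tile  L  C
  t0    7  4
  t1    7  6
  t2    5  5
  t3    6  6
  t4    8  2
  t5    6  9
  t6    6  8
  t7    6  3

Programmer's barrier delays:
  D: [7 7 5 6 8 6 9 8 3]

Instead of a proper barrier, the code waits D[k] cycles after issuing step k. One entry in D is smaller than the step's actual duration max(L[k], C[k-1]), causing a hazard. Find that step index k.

hazard at step 2

k=0 barrier L[0]=7→7c, D[0]=7 ok
k=1 barrier max(L[1]=7,C[0]=4)→7c, D[1]=7 ok
k=2 barrier max(L[2]=5,C[1]=6)→6c, D[2]=5 SHORT
k=3 barrier max(L[3]=6,C[2]=5)→6c, D[3]=6 ok
k=4 barrier max(L[4]=8,C[3]=6)→8c, D[4]=8 ok
k=5 barrier max(L[5]=6,C[4]=2)→6c, D[5]=6 ok
k=6 barrier max(L[6]=6,C[5]=9)→9c, D[6]=9 ok
k=7 barrier max(L[7]=6,C[6]=8)→8c, D[7]=8 ok
k=8 barrier C[7]=3→3c, D[8]=3 ok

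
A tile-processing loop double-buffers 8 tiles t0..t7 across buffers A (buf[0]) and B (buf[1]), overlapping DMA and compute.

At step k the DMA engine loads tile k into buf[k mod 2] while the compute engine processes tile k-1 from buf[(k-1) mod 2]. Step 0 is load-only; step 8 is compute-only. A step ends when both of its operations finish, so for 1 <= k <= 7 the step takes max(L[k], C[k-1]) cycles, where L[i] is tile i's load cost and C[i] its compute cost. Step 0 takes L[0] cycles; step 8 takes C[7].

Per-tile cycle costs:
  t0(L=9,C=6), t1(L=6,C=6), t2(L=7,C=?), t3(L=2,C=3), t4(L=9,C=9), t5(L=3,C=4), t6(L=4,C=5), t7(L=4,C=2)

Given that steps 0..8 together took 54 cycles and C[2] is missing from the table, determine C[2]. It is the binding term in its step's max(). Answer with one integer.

C[2] = 3

step 0: dur = L[0]=9 = 9
step 1: dur = max(L[1]=6, C[0]=6) = 6
step 2: dur = max(L[2]=7, C[1]=6) = 7
step 3: dur = max(L[3]=2, C[2]=?) = C[2]  (unknown; binding)
step 4: dur = max(L[4]=9, C[3]=3) = 9
step 5: dur = max(L[5]=3, C[4]=9) = 9
step 6: dur = max(L[6]=4, C[5]=4) = 4
step 7: dur = max(L[7]=4, C[6]=5) = 5
step 8: dur = C[7]=2 = 2
sum of known step durations = 51
dur[3] = total - known = 54 - 51 = 3
C[2] is the binding max in step 3, so C[2] = dur[3] = 3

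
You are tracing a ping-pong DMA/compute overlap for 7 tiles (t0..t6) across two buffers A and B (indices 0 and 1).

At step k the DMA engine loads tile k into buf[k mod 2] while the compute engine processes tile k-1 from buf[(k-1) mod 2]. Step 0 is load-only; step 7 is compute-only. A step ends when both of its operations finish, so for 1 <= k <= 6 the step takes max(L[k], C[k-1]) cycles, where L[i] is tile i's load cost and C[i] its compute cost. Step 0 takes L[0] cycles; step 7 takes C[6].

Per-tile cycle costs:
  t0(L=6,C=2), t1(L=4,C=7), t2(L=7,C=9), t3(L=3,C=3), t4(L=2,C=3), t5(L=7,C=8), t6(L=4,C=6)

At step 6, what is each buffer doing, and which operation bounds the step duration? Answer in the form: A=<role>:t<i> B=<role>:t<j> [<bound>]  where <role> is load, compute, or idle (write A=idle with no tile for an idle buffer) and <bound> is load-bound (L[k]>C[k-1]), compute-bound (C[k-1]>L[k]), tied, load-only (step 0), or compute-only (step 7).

[0] DMA t0→A (6c) ∥ CU idle ⇒ 6c, clock 6
[1] DMA t1→B (4c) ∥ CU A:t0 (2c) ⇒ 4c, clock 10
[2] DMA t2→A (7c) ∥ CU B:t1 (7c) ⇒ 7c, clock 17
[3] DMA t3→B (3c) ∥ CU A:t2 (9c) ⇒ 9c, clock 26
[4] DMA t4→A (2c) ∥ CU B:t3 (3c) ⇒ 3c, clock 29
[5] DMA t5→B (7c) ∥ CU A:t4 (3c) ⇒ 7c, clock 36
[6] DMA t6→A (4c) ∥ CU B:t5 (8c) ⇒ 8c, clock 44
[7] DMA idle ∥ CU A:t6 (6c) ⇒ 6c, clock 50

step 6: A=load:t6 B=compute:t5 [compute-bound]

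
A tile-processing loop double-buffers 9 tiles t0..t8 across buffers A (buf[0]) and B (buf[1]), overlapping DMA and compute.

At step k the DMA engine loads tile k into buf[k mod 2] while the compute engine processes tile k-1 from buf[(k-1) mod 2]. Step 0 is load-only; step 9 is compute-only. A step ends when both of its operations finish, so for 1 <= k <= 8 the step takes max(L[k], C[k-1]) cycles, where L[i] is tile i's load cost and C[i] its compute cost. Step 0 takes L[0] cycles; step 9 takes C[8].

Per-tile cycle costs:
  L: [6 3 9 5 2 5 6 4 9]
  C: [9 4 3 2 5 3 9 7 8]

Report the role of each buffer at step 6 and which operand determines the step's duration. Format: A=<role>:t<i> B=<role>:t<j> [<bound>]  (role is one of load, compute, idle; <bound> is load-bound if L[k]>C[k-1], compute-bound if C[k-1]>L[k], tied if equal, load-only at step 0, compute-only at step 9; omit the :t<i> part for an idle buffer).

step 6: A=load:t6 B=compute:t5 [load-bound]

k=0 load=t0/6c comp=- wait=6 total=6
k=1 load=t1/3c comp=t0/9c wait=9 total=15
k=2 load=t2/9c comp=t1/4c wait=9 total=24
k=3 load=t3/5c comp=t2/3c wait=5 total=29
k=4 load=t4/2c comp=t3/2c wait=2 total=31
k=5 load=t5/5c comp=t4/5c wait=5 total=36
k=6 load=t6/6c comp=t5/3c wait=6 total=42
k=7 load=t7/4c comp=t6/9c wait=9 total=51
k=8 load=t8/9c comp=t7/7c wait=9 total=60
k=9 load=- comp=t8/8c wait=8 total=68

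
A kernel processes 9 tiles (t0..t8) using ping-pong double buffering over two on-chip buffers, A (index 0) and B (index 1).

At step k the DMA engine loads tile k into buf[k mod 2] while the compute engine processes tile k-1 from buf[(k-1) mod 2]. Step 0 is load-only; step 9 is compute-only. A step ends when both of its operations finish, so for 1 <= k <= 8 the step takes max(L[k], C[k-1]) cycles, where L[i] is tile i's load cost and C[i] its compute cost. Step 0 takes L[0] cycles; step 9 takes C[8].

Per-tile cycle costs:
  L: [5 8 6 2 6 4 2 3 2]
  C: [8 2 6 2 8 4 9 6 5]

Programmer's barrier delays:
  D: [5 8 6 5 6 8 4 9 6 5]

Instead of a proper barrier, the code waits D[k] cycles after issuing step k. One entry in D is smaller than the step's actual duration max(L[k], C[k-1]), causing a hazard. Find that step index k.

k=0 barrier L[0]=5→5c, D[0]=5 ok
k=1 barrier max(L[1]=8,C[0]=8)→8c, D[1]=8 ok
k=2 barrier max(L[2]=6,C[1]=2)→6c, D[2]=6 ok
k=3 barrier max(L[3]=2,C[2]=6)→6c, D[3]=5 SHORT
k=4 barrier max(L[4]=6,C[3]=2)→6c, D[4]=6 ok
k=5 barrier max(L[5]=4,C[4]=8)→8c, D[5]=8 ok
k=6 barrier max(L[6]=2,C[5]=4)→4c, D[6]=4 ok
k=7 barrier max(L[7]=3,C[6]=9)→9c, D[7]=9 ok
k=8 barrier max(L[8]=2,C[7]=6)→6c, D[8]=6 ok
k=9 barrier C[8]=5→5c, D[9]=5 ok

hazard at step 3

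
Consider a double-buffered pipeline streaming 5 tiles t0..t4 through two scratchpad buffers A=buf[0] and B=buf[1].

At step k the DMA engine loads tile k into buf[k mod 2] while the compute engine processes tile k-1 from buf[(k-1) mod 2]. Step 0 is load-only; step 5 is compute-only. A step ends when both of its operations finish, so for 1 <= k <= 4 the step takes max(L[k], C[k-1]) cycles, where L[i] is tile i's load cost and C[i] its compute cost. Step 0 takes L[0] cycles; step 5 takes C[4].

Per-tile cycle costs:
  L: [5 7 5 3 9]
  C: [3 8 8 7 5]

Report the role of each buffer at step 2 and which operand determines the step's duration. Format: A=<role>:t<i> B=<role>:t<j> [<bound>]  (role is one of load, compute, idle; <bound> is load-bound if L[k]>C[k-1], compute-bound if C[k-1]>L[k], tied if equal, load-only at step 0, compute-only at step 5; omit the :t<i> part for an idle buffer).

step 2: A=load:t2 B=compute:t1 [compute-bound]

  0. 5=5c; end=5; A:t0 B:-
  1. max(7,3)=7c; end=12; A:t0 B:t1
  2. max(5,8)=8c; end=20; A:t2 B:t1
  3. max(3,8)=8c; end=28; A:t2 B:t3
  4. max(9,7)=9c; end=37; A:t4 B:t3
  5. 5=5c; end=42; A:t4 B:t3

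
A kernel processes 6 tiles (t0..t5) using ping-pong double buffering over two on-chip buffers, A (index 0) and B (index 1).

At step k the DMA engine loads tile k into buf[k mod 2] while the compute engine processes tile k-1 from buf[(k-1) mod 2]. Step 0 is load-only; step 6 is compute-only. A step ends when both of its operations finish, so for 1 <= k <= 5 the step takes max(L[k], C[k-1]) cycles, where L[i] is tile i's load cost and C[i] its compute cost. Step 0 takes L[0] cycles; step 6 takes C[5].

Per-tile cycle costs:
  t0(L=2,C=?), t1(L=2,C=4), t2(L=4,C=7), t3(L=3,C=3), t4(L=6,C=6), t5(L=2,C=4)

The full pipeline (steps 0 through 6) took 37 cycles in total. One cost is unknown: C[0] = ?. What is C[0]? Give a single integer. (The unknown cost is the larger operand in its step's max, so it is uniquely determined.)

C[0] = 8

step 0 → dur = L[0]=2 = 2
step 1 → dur = max(L[1]=2, C[0]=?) = C[0]  (unknown; binding)
step 2 → dur = max(L[2]=4, C[1]=4) = 4
step 3 → dur = max(L[3]=3, C[2]=7) = 7
step 4 → dur = max(L[4]=6, C[3]=3) = 6
step 5 → dur = max(L[5]=2, C[4]=6) = 6
step 6 → dur = C[5]=4 = 4
sum of known step durations = 29
dur[1] = total - known = 37 - 29 = 8
C[0] is the binding max in step 1, so C[0] = dur[1] = 8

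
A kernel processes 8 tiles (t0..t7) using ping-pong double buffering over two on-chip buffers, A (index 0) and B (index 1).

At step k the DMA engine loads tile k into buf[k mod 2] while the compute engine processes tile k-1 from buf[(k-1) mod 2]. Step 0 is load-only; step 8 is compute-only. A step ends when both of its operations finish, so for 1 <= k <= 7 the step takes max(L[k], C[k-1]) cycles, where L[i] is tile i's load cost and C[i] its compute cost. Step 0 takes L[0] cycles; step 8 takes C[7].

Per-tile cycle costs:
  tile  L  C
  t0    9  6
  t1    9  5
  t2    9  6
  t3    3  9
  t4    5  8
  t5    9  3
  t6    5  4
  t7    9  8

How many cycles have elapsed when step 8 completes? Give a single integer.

end_cycle[8] = 73

[0] DMA t0→A (9c) ∥ CU idle ⇒ 9c, clock 9
[1] DMA t1→B (9c) ∥ CU A:t0 (6c) ⇒ 9c, clock 18
[2] DMA t2→A (9c) ∥ CU B:t1 (5c) ⇒ 9c, clock 27
[3] DMA t3→B (3c) ∥ CU A:t2 (6c) ⇒ 6c, clock 33
[4] DMA t4→A (5c) ∥ CU B:t3 (9c) ⇒ 9c, clock 42
[5] DMA t5→B (9c) ∥ CU A:t4 (8c) ⇒ 9c, clock 51
[6] DMA t6→A (5c) ∥ CU B:t5 (3c) ⇒ 5c, clock 56
[7] DMA t7→B (9c) ∥ CU A:t6 (4c) ⇒ 9c, clock 65
[8] DMA idle ∥ CU B:t7 (8c) ⇒ 8c, clock 73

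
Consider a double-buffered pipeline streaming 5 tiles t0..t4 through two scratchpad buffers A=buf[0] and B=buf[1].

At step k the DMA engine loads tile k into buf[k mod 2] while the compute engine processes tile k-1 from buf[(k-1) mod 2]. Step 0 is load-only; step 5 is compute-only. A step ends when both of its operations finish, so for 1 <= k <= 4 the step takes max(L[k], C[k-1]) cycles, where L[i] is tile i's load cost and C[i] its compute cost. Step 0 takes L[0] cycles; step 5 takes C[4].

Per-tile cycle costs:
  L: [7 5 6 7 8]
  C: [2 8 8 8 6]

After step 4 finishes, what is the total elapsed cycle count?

end_cycle[4] = 36

  0. 7=7c; end=7; A:t0 B:-
  1. max(5,2)=5c; end=12; A:t0 B:t1
  2. max(6,8)=8c; end=20; A:t2 B:t1
  3. max(7,8)=8c; end=28; A:t2 B:t3
  4. max(8,8)=8c; end=36; A:t4 B:t3
  5. 6=6c; end=42; A:t4 B:t3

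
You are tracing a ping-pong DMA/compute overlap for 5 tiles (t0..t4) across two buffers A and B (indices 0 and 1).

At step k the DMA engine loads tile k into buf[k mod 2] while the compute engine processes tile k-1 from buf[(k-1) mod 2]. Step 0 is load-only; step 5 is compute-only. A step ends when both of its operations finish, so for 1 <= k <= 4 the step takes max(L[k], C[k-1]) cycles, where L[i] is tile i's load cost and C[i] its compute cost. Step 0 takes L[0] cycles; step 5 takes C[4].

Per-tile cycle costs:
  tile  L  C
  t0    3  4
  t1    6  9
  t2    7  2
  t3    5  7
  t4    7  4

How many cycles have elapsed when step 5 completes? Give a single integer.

step 0: L[0]=3 → dur=3, Σ=3 | A=load:t0 B=idle [load-only]
step 1: L[1]=6 C[0]=4 → dur=6, Σ=9 | A=compute:t0 B=load:t1 [load-bound]
step 2: L[2]=7 C[1]=9 → dur=9, Σ=18 | A=load:t2 B=compute:t1 [compute-bound]
step 3: L[3]=5 C[2]=2 → dur=5, Σ=23 | A=compute:t2 B=load:t3 [load-bound]
step 4: L[4]=7 C[3]=7 → dur=7, Σ=30 | A=load:t4 B=compute:t3 [tied]
step 5: C[4]=4 → dur=4, Σ=34 | A=compute:t4 B=idle [compute-only]

end_cycle[5] = 34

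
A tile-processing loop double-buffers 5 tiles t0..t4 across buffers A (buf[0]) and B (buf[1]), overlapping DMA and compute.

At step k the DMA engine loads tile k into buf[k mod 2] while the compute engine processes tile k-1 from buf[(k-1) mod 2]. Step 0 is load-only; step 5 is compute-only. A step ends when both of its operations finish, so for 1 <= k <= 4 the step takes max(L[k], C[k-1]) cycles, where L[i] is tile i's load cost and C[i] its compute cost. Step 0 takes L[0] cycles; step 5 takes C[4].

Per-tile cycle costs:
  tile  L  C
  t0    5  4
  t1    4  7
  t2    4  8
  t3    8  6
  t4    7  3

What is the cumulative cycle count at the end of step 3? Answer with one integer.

end_cycle[3] = 24

step 0: L[0]=5 → dur=5, Σ=5 | A=load:t0 B=idle [load-only]
step 1: L[1]=4 C[0]=4 → dur=4, Σ=9 | A=compute:t0 B=load:t1 [tied]
step 2: L[2]=4 C[1]=7 → dur=7, Σ=16 | A=load:t2 B=compute:t1 [compute-bound]
step 3: L[3]=8 C[2]=8 → dur=8, Σ=24 | A=compute:t2 B=load:t3 [tied]
step 4: L[4]=7 C[3]=6 → dur=7, Σ=31 | A=load:t4 B=compute:t3 [load-bound]
step 5: C[4]=3 → dur=3, Σ=34 | A=compute:t4 B=idle [compute-only]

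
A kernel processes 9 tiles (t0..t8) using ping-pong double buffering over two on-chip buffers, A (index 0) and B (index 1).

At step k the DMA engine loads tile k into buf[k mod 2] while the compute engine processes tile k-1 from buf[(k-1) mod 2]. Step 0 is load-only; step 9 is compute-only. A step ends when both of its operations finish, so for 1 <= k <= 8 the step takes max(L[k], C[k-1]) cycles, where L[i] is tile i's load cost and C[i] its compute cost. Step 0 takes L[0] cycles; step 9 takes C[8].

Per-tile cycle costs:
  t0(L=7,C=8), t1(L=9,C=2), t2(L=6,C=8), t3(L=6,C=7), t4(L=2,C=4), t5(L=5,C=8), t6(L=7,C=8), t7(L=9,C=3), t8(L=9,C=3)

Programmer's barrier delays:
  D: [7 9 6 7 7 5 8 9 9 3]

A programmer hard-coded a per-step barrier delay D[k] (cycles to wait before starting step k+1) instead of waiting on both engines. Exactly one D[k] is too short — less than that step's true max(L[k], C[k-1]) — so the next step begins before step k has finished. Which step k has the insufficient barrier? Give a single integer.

hazard at step 3

[0] required=L[0]=7=7 vs D=7 ok
[1] required=max(L[1]=9,C[0]=8)=9 vs D=9 ok
[2] required=max(L[2]=6,C[1]=2)=6 vs D=6 ok
[3] required=max(L[3]=6,C[2]=8)=8 vs D=7 SHORT
[4] required=max(L[4]=2,C[3]=7)=7 vs D=7 ok
[5] required=max(L[5]=5,C[4]=4)=5 vs D=5 ok
[6] required=max(L[6]=7,C[5]=8)=8 vs D=8 ok
[7] required=max(L[7]=9,C[6]=8)=9 vs D=9 ok
[8] required=max(L[8]=9,C[7]=3)=9 vs D=9 ok
[9] required=C[8]=3=3 vs D=3 ok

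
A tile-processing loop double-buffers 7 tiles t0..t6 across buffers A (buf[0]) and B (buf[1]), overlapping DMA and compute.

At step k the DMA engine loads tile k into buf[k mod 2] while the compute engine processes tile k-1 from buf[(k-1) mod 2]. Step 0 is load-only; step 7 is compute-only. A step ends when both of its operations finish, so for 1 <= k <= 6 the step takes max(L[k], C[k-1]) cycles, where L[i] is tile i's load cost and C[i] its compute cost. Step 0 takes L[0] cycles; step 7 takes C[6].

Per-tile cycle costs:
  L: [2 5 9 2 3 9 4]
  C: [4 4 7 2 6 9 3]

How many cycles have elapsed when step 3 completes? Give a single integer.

end_cycle[3] = 23

k=0 load=t0/2c comp=- wait=2 total=2
k=1 load=t1/5c comp=t0/4c wait=5 total=7
k=2 load=t2/9c comp=t1/4c wait=9 total=16
k=3 load=t3/2c comp=t2/7c wait=7 total=23
k=4 load=t4/3c comp=t3/2c wait=3 total=26
k=5 load=t5/9c comp=t4/6c wait=9 total=35
k=6 load=t6/4c comp=t5/9c wait=9 total=44
k=7 load=- comp=t6/3c wait=3 total=47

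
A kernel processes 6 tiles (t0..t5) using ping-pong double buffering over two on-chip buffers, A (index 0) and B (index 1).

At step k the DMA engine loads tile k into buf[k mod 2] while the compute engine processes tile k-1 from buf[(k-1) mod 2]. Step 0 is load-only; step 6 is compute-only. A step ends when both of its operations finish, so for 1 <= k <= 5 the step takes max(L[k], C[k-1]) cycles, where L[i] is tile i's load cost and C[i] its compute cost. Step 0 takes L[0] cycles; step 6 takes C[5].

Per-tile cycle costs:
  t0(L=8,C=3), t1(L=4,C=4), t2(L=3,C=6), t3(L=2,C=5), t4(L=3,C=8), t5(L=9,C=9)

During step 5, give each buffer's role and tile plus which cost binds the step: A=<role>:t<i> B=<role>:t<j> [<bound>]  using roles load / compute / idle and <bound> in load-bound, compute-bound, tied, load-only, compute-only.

step 5: A=compute:t4 B=load:t5 [load-bound]

k=0 load=t0/8c comp=- wait=8 total=8
k=1 load=t1/4c comp=t0/3c wait=4 total=12
k=2 load=t2/3c comp=t1/4c wait=4 total=16
k=3 load=t3/2c comp=t2/6c wait=6 total=22
k=4 load=t4/3c comp=t3/5c wait=5 total=27
k=5 load=t5/9c comp=t4/8c wait=9 total=36
k=6 load=- comp=t5/9c wait=9 total=45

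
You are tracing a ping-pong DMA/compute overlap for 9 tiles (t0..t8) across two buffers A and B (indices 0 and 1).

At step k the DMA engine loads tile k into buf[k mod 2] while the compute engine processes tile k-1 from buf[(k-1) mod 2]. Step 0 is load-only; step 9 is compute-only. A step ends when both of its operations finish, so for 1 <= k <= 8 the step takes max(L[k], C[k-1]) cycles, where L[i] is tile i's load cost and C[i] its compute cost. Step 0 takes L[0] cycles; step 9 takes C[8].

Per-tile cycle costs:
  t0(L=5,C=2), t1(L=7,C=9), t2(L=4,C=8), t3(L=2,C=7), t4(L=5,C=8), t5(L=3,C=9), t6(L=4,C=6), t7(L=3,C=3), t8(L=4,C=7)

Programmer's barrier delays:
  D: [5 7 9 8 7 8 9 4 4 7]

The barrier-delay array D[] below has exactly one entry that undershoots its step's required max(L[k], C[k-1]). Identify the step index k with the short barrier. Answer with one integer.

hazard at step 7

k=0 barrier L[0]=5→5c, D[0]=5 ok
k=1 barrier max(L[1]=7,C[0]=2)→7c, D[1]=7 ok
k=2 barrier max(L[2]=4,C[1]=9)→9c, D[2]=9 ok
k=3 barrier max(L[3]=2,C[2]=8)→8c, D[3]=8 ok
k=4 barrier max(L[4]=5,C[3]=7)→7c, D[4]=7 ok
k=5 barrier max(L[5]=3,C[4]=8)→8c, D[5]=8 ok
k=6 barrier max(L[6]=4,C[5]=9)→9c, D[6]=9 ok
k=7 barrier max(L[7]=3,C[6]=6)→6c, D[7]=4 SHORT
k=8 barrier max(L[8]=4,C[7]=3)→4c, D[8]=4 ok
k=9 barrier C[8]=7→7c, D[9]=7 ok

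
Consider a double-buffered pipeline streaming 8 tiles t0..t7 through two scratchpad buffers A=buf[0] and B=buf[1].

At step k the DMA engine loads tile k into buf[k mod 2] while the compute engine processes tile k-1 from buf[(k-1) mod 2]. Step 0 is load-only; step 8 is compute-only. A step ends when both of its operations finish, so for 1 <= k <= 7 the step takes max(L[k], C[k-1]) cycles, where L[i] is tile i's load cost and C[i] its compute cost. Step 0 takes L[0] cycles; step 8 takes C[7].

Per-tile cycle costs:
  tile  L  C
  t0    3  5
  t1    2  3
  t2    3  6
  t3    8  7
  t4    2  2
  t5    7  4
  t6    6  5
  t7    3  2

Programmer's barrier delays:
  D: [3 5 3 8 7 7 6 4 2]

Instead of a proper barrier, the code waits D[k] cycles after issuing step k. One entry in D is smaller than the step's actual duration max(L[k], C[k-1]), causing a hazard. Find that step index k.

hazard at step 7

step 0: need L[0]=3 = 3; D[0]=3 ok
step 1: need max(L[1]=2,C[0]=5) = 5; D[1]=5 ok
step 2: need max(L[2]=3,C[1]=3) = 3; D[2]=3 ok
step 3: need max(L[3]=8,C[2]=6) = 8; D[3]=8 ok
step 4: need max(L[4]=2,C[3]=7) = 7; D[4]=7 ok
step 5: need max(L[5]=7,C[4]=2) = 7; D[5]=7 ok
step 6: need max(L[6]=6,C[5]=4) = 6; D[6]=6 ok
step 7: need max(L[7]=3,C[6]=5) = 5; D[7]=4 SHORT
step 8: need C[7]=2 = 2; D[8]=2 ok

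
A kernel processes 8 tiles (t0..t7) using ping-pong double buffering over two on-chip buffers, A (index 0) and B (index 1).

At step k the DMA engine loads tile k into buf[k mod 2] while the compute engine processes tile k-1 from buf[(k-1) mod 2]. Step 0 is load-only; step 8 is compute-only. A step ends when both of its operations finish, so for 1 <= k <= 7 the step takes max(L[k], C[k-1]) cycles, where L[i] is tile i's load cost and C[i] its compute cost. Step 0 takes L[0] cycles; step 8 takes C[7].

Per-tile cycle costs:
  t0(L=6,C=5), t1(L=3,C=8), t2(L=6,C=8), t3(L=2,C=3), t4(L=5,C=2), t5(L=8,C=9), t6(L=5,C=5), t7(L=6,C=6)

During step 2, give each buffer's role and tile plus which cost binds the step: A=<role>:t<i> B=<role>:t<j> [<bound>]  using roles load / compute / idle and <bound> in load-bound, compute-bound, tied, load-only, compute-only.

step 2: A=load:t2 B=compute:t1 [compute-bound]

step 0: L[0]=6 → dur=6, Σ=6 | A=load:t0 B=idle [load-only]
step 1: L[1]=3 C[0]=5 → dur=5, Σ=11 | A=compute:t0 B=load:t1 [compute-bound]
step 2: L[2]=6 C[1]=8 → dur=8, Σ=19 | A=load:t2 B=compute:t1 [compute-bound]
step 3: L[3]=2 C[2]=8 → dur=8, Σ=27 | A=compute:t2 B=load:t3 [compute-bound]
step 4: L[4]=5 C[3]=3 → dur=5, Σ=32 | A=load:t4 B=compute:t3 [load-bound]
step 5: L[5]=8 C[4]=2 → dur=8, Σ=40 | A=compute:t4 B=load:t5 [load-bound]
step 6: L[6]=5 C[5]=9 → dur=9, Σ=49 | A=load:t6 B=compute:t5 [compute-bound]
step 7: L[7]=6 C[6]=5 → dur=6, Σ=55 | A=compute:t6 B=load:t7 [load-bound]
step 8: C[7]=6 → dur=6, Σ=61 | A=idle B=compute:t7 [compute-only]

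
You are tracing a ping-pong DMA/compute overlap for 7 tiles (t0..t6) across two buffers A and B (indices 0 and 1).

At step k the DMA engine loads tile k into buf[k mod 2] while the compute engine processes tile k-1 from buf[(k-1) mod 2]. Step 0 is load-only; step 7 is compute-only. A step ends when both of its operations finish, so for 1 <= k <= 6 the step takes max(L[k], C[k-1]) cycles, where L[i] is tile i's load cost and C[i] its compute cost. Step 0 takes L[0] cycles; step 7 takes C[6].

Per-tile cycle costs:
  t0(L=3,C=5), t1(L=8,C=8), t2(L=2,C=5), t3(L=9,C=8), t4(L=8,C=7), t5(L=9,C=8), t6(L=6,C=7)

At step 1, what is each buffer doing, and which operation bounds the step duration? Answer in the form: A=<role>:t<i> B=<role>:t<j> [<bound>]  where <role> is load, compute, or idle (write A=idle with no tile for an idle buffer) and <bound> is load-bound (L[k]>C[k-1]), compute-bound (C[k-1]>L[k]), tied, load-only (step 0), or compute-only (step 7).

step 1: A=compute:t0 B=load:t1 [load-bound]

k=0 load=t0/3c comp=- wait=3 total=3
k=1 load=t1/8c comp=t0/5c wait=8 total=11
k=2 load=t2/2c comp=t1/8c wait=8 total=19
k=3 load=t3/9c comp=t2/5c wait=9 total=28
k=4 load=t4/8c comp=t3/8c wait=8 total=36
k=5 load=t5/9c comp=t4/7c wait=9 total=45
k=6 load=t6/6c comp=t5/8c wait=8 total=53
k=7 load=- comp=t6/7c wait=7 total=60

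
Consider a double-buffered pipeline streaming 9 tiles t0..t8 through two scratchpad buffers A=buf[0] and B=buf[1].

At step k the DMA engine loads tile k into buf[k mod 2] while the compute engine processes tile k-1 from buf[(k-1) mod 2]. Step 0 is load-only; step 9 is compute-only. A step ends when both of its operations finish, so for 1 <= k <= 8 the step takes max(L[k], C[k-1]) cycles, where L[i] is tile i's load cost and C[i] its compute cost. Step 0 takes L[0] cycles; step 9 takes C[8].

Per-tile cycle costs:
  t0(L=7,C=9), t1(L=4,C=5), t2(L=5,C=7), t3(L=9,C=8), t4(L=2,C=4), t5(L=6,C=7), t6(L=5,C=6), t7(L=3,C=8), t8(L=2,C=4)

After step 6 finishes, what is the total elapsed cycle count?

step 0: L[0]=7 → dur=7, Σ=7 | A=load:t0 B=idle [load-only]
step 1: L[1]=4 C[0]=9 → dur=9, Σ=16 | A=compute:t0 B=load:t1 [compute-bound]
step 2: L[2]=5 C[1]=5 → dur=5, Σ=21 | A=load:t2 B=compute:t1 [tied]
step 3: L[3]=9 C[2]=7 → dur=9, Σ=30 | A=compute:t2 B=load:t3 [load-bound]
step 4: L[4]=2 C[3]=8 → dur=8, Σ=38 | A=load:t4 B=compute:t3 [compute-bound]
step 5: L[5]=6 C[4]=4 → dur=6, Σ=44 | A=compute:t4 B=load:t5 [load-bound]
step 6: L[6]=5 C[5]=7 → dur=7, Σ=51 | A=load:t6 B=compute:t5 [compute-bound]
step 7: L[7]=3 C[6]=6 → dur=6, Σ=57 | A=compute:t6 B=load:t7 [compute-bound]
step 8: L[8]=2 C[7]=8 → dur=8, Σ=65 | A=load:t8 B=compute:t7 [compute-bound]
step 9: C[8]=4 → dur=4, Σ=69 | A=compute:t8 B=idle [compute-only]

end_cycle[6] = 51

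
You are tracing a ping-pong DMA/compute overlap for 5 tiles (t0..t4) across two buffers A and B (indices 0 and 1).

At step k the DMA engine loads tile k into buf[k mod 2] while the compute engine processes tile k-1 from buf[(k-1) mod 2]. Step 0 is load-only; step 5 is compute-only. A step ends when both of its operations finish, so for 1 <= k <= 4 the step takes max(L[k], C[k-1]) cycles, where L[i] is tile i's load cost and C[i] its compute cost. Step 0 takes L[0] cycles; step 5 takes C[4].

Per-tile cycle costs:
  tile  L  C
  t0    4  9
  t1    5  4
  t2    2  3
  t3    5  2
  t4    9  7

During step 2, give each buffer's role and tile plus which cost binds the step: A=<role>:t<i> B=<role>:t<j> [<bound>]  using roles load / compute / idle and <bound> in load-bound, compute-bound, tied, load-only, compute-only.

step 2: A=load:t2 B=compute:t1 [compute-bound]

  0. 4=4c; end=4; A:t0 B:-
  1. max(5,9)=9c; end=13; A:t0 B:t1
  2. max(2,4)=4c; end=17; A:t2 B:t1
  3. max(5,3)=5c; end=22; A:t2 B:t3
  4. max(9,2)=9c; end=31; A:t4 B:t3
  5. 7=7c; end=38; A:t4 B:t3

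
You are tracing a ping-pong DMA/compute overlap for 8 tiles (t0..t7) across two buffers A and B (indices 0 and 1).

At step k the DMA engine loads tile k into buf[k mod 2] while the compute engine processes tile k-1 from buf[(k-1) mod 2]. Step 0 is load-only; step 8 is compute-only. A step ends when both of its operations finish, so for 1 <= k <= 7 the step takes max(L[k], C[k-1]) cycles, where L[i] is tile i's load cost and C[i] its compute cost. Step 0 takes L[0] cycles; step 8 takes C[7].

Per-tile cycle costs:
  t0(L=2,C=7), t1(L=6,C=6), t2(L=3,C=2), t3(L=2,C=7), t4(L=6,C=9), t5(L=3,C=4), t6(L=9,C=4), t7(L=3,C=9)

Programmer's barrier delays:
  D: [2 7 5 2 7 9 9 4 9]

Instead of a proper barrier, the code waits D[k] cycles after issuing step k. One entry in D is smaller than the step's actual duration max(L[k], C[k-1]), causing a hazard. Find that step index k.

step 0: need L[0]=2 = 2; D[0]=2 ok
step 1: need max(L[1]=6,C[0]=7) = 7; D[1]=7 ok
step 2: need max(L[2]=3,C[1]=6) = 6; D[2]=5 SHORT
step 3: need max(L[3]=2,C[2]=2) = 2; D[3]=2 ok
step 4: need max(L[4]=6,C[3]=7) = 7; D[4]=7 ok
step 5: need max(L[5]=3,C[4]=9) = 9; D[5]=9 ok
step 6: need max(L[6]=9,C[5]=4) = 9; D[6]=9 ok
step 7: need max(L[7]=3,C[6]=4) = 4; D[7]=4 ok
step 8: need C[7]=9 = 9; D[8]=9 ok

hazard at step 2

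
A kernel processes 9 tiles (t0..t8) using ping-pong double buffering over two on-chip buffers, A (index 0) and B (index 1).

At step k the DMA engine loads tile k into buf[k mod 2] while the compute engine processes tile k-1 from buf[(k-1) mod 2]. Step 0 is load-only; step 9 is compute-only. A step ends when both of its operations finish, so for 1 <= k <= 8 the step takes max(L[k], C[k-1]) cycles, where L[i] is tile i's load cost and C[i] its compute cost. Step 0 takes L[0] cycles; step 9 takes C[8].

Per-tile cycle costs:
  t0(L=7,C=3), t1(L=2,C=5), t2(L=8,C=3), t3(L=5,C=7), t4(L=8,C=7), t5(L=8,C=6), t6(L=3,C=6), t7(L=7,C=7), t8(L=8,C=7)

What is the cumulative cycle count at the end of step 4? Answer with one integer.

end_cycle[4] = 31

[0] DMA t0→A (7c) ∥ CU idle ⇒ 7c, clock 7
[1] DMA t1→B (2c) ∥ CU A:t0 (3c) ⇒ 3c, clock 10
[2] DMA t2→A (8c) ∥ CU B:t1 (5c) ⇒ 8c, clock 18
[3] DMA t3→B (5c) ∥ CU A:t2 (3c) ⇒ 5c, clock 23
[4] DMA t4→A (8c) ∥ CU B:t3 (7c) ⇒ 8c, clock 31
[5] DMA t5→B (8c) ∥ CU A:t4 (7c) ⇒ 8c, clock 39
[6] DMA t6→A (3c) ∥ CU B:t5 (6c) ⇒ 6c, clock 45
[7] DMA t7→B (7c) ∥ CU A:t6 (6c) ⇒ 7c, clock 52
[8] DMA t8→A (8c) ∥ CU B:t7 (7c) ⇒ 8c, clock 60
[9] DMA idle ∥ CU A:t8 (7c) ⇒ 7c, clock 67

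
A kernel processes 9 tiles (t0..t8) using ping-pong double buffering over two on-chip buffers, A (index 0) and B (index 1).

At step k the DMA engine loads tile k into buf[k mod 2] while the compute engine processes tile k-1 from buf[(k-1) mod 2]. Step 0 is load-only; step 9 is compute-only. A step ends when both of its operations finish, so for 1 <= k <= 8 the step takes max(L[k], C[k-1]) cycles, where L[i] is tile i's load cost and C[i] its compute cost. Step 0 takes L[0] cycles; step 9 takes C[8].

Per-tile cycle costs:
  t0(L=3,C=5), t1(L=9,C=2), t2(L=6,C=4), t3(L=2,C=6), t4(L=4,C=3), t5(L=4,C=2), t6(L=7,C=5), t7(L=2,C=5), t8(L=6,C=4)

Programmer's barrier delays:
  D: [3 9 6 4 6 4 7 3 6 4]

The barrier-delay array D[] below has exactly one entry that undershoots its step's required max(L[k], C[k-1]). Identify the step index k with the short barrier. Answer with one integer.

k=0 barrier L[0]=3→3c, D[0]=3 ok
k=1 barrier max(L[1]=9,C[0]=5)→9c, D[1]=9 ok
k=2 barrier max(L[2]=6,C[1]=2)→6c, D[2]=6 ok
k=3 barrier max(L[3]=2,C[2]=4)→4c, D[3]=4 ok
k=4 barrier max(L[4]=4,C[3]=6)→6c, D[4]=6 ok
k=5 barrier max(L[5]=4,C[4]=3)→4c, D[5]=4 ok
k=6 barrier max(L[6]=7,C[5]=2)→7c, D[6]=7 ok
k=7 barrier max(L[7]=2,C[6]=5)→5c, D[7]=3 SHORT
k=8 barrier max(L[8]=6,C[7]=5)→6c, D[8]=6 ok
k=9 barrier C[8]=4→4c, D[9]=4 ok

hazard at step 7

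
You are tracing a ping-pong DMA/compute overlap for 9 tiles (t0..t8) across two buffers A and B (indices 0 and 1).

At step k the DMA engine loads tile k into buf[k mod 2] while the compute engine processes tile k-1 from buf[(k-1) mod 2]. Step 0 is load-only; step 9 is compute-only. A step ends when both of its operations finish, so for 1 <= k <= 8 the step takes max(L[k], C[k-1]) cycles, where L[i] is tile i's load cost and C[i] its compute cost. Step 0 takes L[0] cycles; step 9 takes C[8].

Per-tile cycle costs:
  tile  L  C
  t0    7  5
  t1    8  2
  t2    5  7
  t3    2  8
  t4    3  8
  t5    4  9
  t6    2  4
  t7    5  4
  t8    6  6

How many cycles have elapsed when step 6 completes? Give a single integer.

step 0: L[0]=7 → dur=7, Σ=7 | A=load:t0 B=idle [load-only]
step 1: L[1]=8 C[0]=5 → dur=8, Σ=15 | A=compute:t0 B=load:t1 [load-bound]
step 2: L[2]=5 C[1]=2 → dur=5, Σ=20 | A=load:t2 B=compute:t1 [load-bound]
step 3: L[3]=2 C[2]=7 → dur=7, Σ=27 | A=compute:t2 B=load:t3 [compute-bound]
step 4: L[4]=3 C[3]=8 → dur=8, Σ=35 | A=load:t4 B=compute:t3 [compute-bound]
step 5: L[5]=4 C[4]=8 → dur=8, Σ=43 | A=compute:t4 B=load:t5 [compute-bound]
step 6: L[6]=2 C[5]=9 → dur=9, Σ=52 | A=load:t6 B=compute:t5 [compute-bound]
step 7: L[7]=5 C[6]=4 → dur=5, Σ=57 | A=compute:t6 B=load:t7 [load-bound]
step 8: L[8]=6 C[7]=4 → dur=6, Σ=63 | A=load:t8 B=compute:t7 [load-bound]
step 9: C[8]=6 → dur=6, Σ=69 | A=compute:t8 B=idle [compute-only]

end_cycle[6] = 52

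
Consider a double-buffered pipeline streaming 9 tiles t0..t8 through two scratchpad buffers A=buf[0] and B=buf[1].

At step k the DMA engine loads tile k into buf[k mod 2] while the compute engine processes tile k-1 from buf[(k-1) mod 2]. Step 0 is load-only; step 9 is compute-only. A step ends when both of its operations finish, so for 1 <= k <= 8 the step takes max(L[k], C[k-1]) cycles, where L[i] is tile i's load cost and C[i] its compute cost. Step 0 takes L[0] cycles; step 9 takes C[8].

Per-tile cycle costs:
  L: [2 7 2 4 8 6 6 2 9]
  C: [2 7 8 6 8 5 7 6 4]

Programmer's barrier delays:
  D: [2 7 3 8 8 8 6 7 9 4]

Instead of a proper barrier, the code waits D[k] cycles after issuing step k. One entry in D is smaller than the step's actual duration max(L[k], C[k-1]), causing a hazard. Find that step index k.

hazard at step 2

step 0: need L[0]=2 = 2; D[0]=2 ok
step 1: need max(L[1]=7,C[0]=2) = 7; D[1]=7 ok
step 2: need max(L[2]=2,C[1]=7) = 7; D[2]=3 SHORT
step 3: need max(L[3]=4,C[2]=8) = 8; D[3]=8 ok
step 4: need max(L[4]=8,C[3]=6) = 8; D[4]=8 ok
step 5: need max(L[5]=6,C[4]=8) = 8; D[5]=8 ok
step 6: need max(L[6]=6,C[5]=5) = 6; D[6]=6 ok
step 7: need max(L[7]=2,C[6]=7) = 7; D[7]=7 ok
step 8: need max(L[8]=9,C[7]=6) = 9; D[8]=9 ok
step 9: need C[8]=4 = 4; D[9]=4 ok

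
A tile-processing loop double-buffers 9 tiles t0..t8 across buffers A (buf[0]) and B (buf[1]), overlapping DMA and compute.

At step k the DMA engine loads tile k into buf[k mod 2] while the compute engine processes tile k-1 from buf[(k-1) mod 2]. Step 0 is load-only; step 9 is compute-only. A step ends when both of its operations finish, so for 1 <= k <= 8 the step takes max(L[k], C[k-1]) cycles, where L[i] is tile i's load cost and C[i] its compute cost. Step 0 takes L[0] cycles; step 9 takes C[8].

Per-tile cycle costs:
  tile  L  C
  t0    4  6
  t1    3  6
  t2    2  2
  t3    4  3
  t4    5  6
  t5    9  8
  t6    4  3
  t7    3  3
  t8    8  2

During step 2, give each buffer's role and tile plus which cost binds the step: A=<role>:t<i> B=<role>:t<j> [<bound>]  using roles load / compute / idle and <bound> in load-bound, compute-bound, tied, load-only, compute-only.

step 2: A=load:t2 B=compute:t1 [compute-bound]

k=0 load=t0/4c comp=- wait=4 total=4
k=1 load=t1/3c comp=t0/6c wait=6 total=10
k=2 load=t2/2c comp=t1/6c wait=6 total=16
k=3 load=t3/4c comp=t2/2c wait=4 total=20
k=4 load=t4/5c comp=t3/3c wait=5 total=25
k=5 load=t5/9c comp=t4/6c wait=9 total=34
k=6 load=t6/4c comp=t5/8c wait=8 total=42
k=7 load=t7/3c comp=t6/3c wait=3 total=45
k=8 load=t8/8c comp=t7/3c wait=8 total=53
k=9 load=- comp=t8/2c wait=2 total=55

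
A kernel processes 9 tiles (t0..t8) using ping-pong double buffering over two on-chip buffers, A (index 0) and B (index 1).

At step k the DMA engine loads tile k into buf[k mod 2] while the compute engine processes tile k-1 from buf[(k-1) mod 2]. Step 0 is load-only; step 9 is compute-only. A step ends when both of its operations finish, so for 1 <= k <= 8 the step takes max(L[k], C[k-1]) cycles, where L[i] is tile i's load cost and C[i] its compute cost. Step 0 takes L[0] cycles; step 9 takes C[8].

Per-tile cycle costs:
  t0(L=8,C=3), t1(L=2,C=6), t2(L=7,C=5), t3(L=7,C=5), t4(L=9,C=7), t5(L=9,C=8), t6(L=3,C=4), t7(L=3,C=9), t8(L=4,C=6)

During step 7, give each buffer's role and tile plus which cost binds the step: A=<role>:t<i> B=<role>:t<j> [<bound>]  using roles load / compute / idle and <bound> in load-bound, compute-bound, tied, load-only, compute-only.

  0. 8=8c; end=8; A:t0 B:-
  1. max(2,3)=3c; end=11; A:t0 B:t1
  2. max(7,6)=7c; end=18; A:t2 B:t1
  3. max(7,5)=7c; end=25; A:t2 B:t3
  4. max(9,5)=9c; end=34; A:t4 B:t3
  5. max(9,7)=9c; end=43; A:t4 B:t5
  6. max(3,8)=8c; end=51; A:t6 B:t5
  7. max(3,4)=4c; end=55; A:t6 B:t7
  8. max(4,9)=9c; end=64; A:t8 B:t7
  9. 6=6c; end=70; A:t8 B:t7

step 7: A=compute:t6 B=load:t7 [compute-bound]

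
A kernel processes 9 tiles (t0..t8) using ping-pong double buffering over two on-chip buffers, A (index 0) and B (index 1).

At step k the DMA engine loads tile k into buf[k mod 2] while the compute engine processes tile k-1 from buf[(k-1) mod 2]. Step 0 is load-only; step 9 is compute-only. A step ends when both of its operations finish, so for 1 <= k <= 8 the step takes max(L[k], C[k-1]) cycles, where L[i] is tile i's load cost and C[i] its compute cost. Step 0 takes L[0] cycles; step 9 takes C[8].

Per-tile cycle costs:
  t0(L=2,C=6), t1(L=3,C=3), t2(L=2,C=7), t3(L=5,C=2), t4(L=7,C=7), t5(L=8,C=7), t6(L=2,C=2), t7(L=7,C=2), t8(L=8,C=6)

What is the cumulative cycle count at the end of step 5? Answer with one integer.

step 0: L[0]=2 → dur=2, Σ=2 | A=load:t0 B=idle [load-only]
step 1: L[1]=3 C[0]=6 → dur=6, Σ=8 | A=compute:t0 B=load:t1 [compute-bound]
step 2: L[2]=2 C[1]=3 → dur=3, Σ=11 | A=load:t2 B=compute:t1 [compute-bound]
step 3: L[3]=5 C[2]=7 → dur=7, Σ=18 | A=compute:t2 B=load:t3 [compute-bound]
step 4: L[4]=7 C[3]=2 → dur=7, Σ=25 | A=load:t4 B=compute:t3 [load-bound]
step 5: L[5]=8 C[4]=7 → dur=8, Σ=33 | A=compute:t4 B=load:t5 [load-bound]
step 6: L[6]=2 C[5]=7 → dur=7, Σ=40 | A=load:t6 B=compute:t5 [compute-bound]
step 7: L[7]=7 C[6]=2 → dur=7, Σ=47 | A=compute:t6 B=load:t7 [load-bound]
step 8: L[8]=8 C[7]=2 → dur=8, Σ=55 | A=load:t8 B=compute:t7 [load-bound]
step 9: C[8]=6 → dur=6, Σ=61 | A=compute:t8 B=idle [compute-only]

end_cycle[5] = 33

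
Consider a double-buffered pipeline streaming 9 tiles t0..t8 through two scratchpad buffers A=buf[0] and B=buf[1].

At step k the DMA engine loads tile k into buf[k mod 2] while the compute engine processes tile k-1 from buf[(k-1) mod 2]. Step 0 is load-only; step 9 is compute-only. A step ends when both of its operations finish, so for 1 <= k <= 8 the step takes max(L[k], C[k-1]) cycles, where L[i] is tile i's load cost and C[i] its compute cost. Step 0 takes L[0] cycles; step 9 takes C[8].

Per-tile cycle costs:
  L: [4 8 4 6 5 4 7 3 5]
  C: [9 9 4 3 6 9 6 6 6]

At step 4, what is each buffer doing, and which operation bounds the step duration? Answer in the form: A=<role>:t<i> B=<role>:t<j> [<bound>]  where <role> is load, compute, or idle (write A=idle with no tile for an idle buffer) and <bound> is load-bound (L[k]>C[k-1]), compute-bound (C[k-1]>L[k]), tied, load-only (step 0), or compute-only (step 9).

  0. 4=4c; end=4; A:t0 B:-
  1. max(8,9)=9c; end=13; A:t0 B:t1
  2. max(4,9)=9c; end=22; A:t2 B:t1
  3. max(6,4)=6c; end=28; A:t2 B:t3
  4. max(5,3)=5c; end=33; A:t4 B:t3
  5. max(4,6)=6c; end=39; A:t4 B:t5
  6. max(7,9)=9c; end=48; A:t6 B:t5
  7. max(3,6)=6c; end=54; A:t6 B:t7
  8. max(5,6)=6c; end=60; A:t8 B:t7
  9. 6=6c; end=66; A:t8 B:t7

step 4: A=load:t4 B=compute:t3 [load-bound]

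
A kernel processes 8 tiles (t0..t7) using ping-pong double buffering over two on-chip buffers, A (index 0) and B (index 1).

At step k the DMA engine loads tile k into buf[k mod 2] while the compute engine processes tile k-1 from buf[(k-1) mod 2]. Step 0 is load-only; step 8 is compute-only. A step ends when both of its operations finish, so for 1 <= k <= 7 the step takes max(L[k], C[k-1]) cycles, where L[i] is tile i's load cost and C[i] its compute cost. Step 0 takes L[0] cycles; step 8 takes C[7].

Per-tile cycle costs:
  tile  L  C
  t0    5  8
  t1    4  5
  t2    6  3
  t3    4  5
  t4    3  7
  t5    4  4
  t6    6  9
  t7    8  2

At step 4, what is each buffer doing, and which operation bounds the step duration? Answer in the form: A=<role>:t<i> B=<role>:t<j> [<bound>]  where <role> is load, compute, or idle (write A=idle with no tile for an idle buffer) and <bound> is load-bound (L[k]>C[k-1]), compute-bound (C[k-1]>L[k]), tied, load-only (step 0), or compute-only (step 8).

step 0: L[0]=5 → dur=5, Σ=5 | A=load:t0 B=idle [load-only]
step 1: L[1]=4 C[0]=8 → dur=8, Σ=13 | A=compute:t0 B=load:t1 [compute-bound]
step 2: L[2]=6 C[1]=5 → dur=6, Σ=19 | A=load:t2 B=compute:t1 [load-bound]
step 3: L[3]=4 C[2]=3 → dur=4, Σ=23 | A=compute:t2 B=load:t3 [load-bound]
step 4: L[4]=3 C[3]=5 → dur=5, Σ=28 | A=load:t4 B=compute:t3 [compute-bound]
step 5: L[5]=4 C[4]=7 → dur=7, Σ=35 | A=compute:t4 B=load:t5 [compute-bound]
step 6: L[6]=6 C[5]=4 → dur=6, Σ=41 | A=load:t6 B=compute:t5 [load-bound]
step 7: L[7]=8 C[6]=9 → dur=9, Σ=50 | A=compute:t6 B=load:t7 [compute-bound]
step 8: C[7]=2 → dur=2, Σ=52 | A=idle B=compute:t7 [compute-only]

step 4: A=load:t4 B=compute:t3 [compute-bound]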